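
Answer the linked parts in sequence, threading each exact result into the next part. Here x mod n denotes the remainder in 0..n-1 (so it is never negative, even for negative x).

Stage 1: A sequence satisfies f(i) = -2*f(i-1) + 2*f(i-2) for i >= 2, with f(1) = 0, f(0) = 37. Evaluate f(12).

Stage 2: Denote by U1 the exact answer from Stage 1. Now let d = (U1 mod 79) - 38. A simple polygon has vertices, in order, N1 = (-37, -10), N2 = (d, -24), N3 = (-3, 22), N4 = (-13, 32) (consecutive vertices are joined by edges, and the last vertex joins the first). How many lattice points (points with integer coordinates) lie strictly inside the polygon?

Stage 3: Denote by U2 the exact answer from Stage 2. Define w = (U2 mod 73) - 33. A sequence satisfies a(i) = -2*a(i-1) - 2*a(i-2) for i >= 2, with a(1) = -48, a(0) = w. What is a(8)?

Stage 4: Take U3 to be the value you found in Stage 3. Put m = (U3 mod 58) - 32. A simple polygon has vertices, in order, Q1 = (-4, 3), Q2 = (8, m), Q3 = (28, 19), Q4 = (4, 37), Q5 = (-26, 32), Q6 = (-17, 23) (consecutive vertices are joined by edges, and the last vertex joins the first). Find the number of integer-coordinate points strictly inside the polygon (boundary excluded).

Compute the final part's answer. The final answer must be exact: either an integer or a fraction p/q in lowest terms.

Stage 1: f(2) = -2*(0) + 2*(37) = 74; iterating: f(2)=74, f(3)=-148, f(4)=444, f(5)=-1184, f(6)=3256, f(7)=-8880, f(8)=24272, f(9)=-66304, f(10)=181152, f(11)=-494912, f(12)=1352128; answer 1352128
Stage 2: U1 = 1352128; d = 5; cross terms: (-37*-24 - 5*-10)=938, (5*22 - -3*-24)=38, (-3*32 - -13*22)=190, (-13*-10 - -37*32)=1314; twice the area = |2480| = 2480; area = 1240; boundary points = 14 + 2 + 10 + 6 = 32; strictly interior points = area - boundary/2 + 1 = 1225; answer 1225
Stage 3: U2 = 1225; w = 24; a(2) = -2*(-48) - 2*(24) = 48; iterating: a(2)=48, a(3)=0, a(4)=-96, a(5)=192, a(6)=-192, a(7)=0, a(8)=384; answer 384
Stage 4: U3 = 384; m = 4; cross terms: (-4*4 - 8*3)=-40, (8*19 - 28*4)=40, (28*37 - 4*19)=960, (4*32 - -26*37)=1090, (-26*23 - -17*32)=-54, (-17*3 - -4*23)=41; twice the area = |2037| = 2037; area = 2037/2; boundary points = 1 + 5 + 6 + 5 + 9 + 1 = 27; strictly interior points = area - boundary/2 + 1 = 1006; answer 1006

1006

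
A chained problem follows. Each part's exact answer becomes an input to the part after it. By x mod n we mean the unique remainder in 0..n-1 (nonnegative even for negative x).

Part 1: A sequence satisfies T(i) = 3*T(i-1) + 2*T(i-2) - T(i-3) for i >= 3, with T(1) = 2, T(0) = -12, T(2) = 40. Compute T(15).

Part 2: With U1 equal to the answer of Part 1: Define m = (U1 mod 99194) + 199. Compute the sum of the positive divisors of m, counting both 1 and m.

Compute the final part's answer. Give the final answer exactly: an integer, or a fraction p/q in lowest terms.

Part 1: T(3) = 3*(40) + 2*(2) - 1*(-12) = 136; iterating: T(3)=136, T(4)=486, T(5)=1690, T(6)=5906, T(7)=20612, T(8)=71958, T(9)=251192, T(10)=876880, T(11)=3061066, T(12)=10685766, T(13)=37302550, T(14)=130218116, T(15)=454573682; answer 454573682
Part 2: U1 = 454573682; m = 66973; 66973 is prime, so its only divisors are 1 and 66973; sigma = 1 + 66973 = 66974; answer 66974

66974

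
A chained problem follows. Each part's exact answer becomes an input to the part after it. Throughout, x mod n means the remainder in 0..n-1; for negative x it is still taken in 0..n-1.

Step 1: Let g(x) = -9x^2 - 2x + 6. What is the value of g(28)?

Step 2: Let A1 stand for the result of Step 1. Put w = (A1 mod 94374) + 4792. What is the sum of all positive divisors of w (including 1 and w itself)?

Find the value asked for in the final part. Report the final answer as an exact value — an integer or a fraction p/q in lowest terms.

193368

Step 1: -9*(28)^2 - 2*(28)^1 + 6 = (-7056) + (-56) + (6) = -7106; answer -7106
Step 2: A1 = -7106; w = 92060; 92060 = 2^2 * 5 * 4603; sigma = (1 + 2 + 4) * (1 + 5) * (1 + 4603) = 7 * 6 * 4604 = 193368; answer 193368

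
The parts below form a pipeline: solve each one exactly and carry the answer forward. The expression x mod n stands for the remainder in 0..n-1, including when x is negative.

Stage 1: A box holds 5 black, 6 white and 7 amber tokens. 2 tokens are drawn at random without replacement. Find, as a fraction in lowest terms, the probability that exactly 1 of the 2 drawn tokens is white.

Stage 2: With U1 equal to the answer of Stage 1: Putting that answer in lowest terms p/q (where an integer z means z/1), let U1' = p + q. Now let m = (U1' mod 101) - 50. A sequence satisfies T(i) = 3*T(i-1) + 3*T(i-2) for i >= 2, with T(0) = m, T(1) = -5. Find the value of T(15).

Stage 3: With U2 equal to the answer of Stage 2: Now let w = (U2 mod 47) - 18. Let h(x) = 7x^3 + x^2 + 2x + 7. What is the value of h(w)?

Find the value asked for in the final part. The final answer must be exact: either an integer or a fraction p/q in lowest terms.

-19033

Stage 1: total draws C(18,2) = 153; favorable C(6,1)*C(12,1) = 72; P = 8/17; answer 8/17
Stage 2: U1 = 8/17; threaded value p + q = 25; m = -25; T(2) = 3*(-5) + 3*(-25) = -90; iterating: T(2)=-90, T(3)=-285, T(4)=-1125, T(5)=-4230, T(6)=-16065, T(7)=-60885, T(8)=-230850, T(9)=-875205, T(10)=-3318165, T(11)=-12580110, T(12)=-47694825, T(13)=-180824805, T(14)=-685558890, T(15)=-2599151085; answer -2599151085
Stage 3: U2 = -2599151085; w = -14; 7*(-14)^3 + 1*(-14)^2 + 2*(-14)^1 + 7 = (-19208) + (196) + (-28) + (7) = -19033; answer -19033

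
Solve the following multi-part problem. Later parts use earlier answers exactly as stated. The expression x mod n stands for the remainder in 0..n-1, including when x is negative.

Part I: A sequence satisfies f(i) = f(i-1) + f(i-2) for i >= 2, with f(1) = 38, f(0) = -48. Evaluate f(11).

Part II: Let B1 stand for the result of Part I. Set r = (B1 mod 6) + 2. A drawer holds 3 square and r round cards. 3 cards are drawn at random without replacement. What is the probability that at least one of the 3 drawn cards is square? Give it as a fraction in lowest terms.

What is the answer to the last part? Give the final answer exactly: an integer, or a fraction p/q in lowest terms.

Part I: f(2) = 1*(38) + 1*(-48) = -10; iterating: f(2)=-10, f(3)=28, f(4)=18, f(5)=46, f(6)=64, f(7)=110, f(8)=174, f(9)=284, f(10)=458, f(11)=742; answer 742
Part II: B1 = 742; r = 6; total draws C(9,3) = 84; complement C(6,3) = 20; favorable 84 - 20 = 64; P = 16/21; answer 16/21

16/21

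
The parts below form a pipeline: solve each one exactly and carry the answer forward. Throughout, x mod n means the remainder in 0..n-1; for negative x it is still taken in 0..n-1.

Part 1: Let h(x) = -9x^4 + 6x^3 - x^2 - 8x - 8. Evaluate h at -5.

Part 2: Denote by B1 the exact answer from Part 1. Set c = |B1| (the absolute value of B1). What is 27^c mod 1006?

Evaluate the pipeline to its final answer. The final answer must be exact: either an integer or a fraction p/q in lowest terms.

849

Part 1: -9*(-5)^4 + 6*(-5)^3 - 1*(-5)^2 - 8*(-5)^1 - 8 = (-5625) + (-750) + (-25) + (40) + (-8) = -6368; answer -6368
Part 2: B1 = -6368; c = 6368; squarings mod 1006: 27^1=27, 27^2=729, 27^4=273, 27^8=85, 27^16=183, 27^32=291, 27^64=177, 27^128=143, 27^256=329, 27^512=599, 27^1024=665, 27^2048=591, 27^4096=199; 27^6368 = 27^32 * 27^64 * 27^128 * 27^2048 * 27^4096 = 849 (mod 1006); answer 849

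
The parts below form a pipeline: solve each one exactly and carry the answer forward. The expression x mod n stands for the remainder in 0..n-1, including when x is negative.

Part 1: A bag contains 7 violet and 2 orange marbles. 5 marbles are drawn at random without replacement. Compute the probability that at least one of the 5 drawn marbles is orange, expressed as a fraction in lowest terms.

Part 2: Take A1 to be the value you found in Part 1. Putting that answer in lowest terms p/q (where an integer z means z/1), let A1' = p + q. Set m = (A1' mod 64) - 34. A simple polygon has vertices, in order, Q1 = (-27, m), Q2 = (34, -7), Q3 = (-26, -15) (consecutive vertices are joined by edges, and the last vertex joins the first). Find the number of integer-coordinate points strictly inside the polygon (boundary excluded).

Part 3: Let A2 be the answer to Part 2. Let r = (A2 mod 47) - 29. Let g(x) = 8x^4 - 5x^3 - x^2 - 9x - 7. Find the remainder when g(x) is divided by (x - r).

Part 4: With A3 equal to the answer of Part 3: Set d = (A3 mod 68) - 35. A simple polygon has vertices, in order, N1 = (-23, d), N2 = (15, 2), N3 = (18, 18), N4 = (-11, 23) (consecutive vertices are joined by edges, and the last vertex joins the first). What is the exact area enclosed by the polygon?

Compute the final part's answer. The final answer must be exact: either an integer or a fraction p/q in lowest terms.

Part 1: total draws C(9,5) = 126; complement C(7,5) = 21; favorable 126 - 21 = 105; P = 5/6; answer 5/6
Part 2: A1 = 5/6; threaded value p + q = 11; m = -23; cross terms: (-27*-7 - 34*-23)=971, (34*-15 - -26*-7)=-692, (-26*-23 - -27*-15)=193; twice the area = |472| = 472; area = 236; boundary points = 1 + 4 + 1 = 6; strictly interior points = area - boundary/2 + 1 = 234; answer 234
Part 3: A2 = 234; r = 17; remainder = value at the root: 8*(17)^4 - 5*(17)^3 - 1*(17)^2 - 9*(17)^1 - 7 = (668168) + (-24565) + (-289) + (-153) + (-7) = 643154; answer 643154
Part 4: A3 = 643154; d = -25; cross terms: (-23*2 - 15*-25)=329, (15*18 - 18*2)=234, (18*23 - -11*18)=612, (-11*-25 - -23*23)=804; twice the area = |1979| = 1979; area = 1979/2; answer 1979/2

1979/2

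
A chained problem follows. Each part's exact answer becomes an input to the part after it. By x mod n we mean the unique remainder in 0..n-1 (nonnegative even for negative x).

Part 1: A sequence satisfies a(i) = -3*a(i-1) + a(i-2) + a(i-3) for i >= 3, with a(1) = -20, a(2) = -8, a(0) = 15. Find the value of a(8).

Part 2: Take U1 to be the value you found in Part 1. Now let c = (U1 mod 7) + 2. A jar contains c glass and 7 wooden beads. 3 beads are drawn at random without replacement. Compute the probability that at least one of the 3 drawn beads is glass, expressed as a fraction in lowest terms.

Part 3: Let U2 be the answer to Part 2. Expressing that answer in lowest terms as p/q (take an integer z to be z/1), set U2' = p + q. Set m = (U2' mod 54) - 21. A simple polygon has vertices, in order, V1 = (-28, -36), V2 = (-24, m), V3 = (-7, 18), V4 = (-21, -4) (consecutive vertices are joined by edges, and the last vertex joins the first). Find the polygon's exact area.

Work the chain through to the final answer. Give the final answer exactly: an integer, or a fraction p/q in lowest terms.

Part 1: a(3) = -3*(-8) + 1*(-20) + 1*(15) = 19; iterating: a(3)=19, a(4)=-85, a(5)=266, a(6)=-864, a(7)=2773, a(8)=-8917; answer -8917
Part 2: U1 = -8917; c = 3; total draws C(10,3) = 120; complement C(7,3) = 35; favorable 120 - 35 = 85; P = 17/24; answer 17/24
Part 3: U2 = 17/24; threaded value p + q = 41; m = 20; cross terms: (-28*20 - -24*-36)=-1424, (-24*18 - -7*20)=-292, (-7*-4 - -21*18)=406, (-21*-36 - -28*-4)=644; twice the area = |-666| = 666; area = 333; answer 333

333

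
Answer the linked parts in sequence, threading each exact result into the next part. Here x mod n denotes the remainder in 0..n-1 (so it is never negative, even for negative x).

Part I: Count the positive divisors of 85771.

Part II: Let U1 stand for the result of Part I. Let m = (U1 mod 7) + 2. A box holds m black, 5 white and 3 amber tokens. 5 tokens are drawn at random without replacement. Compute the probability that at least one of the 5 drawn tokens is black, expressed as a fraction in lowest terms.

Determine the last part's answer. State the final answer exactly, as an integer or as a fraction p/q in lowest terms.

Part I: 85771 = 7 * 12253; number of divisors = (1+1) * (1+1) = 4; answer 4
Part II: U1 = 4; m = 6; total draws C(14,5) = 2002; complement C(8,5) = 56; favorable 2002 - 56 = 1946; P = 139/143; answer 139/143

139/143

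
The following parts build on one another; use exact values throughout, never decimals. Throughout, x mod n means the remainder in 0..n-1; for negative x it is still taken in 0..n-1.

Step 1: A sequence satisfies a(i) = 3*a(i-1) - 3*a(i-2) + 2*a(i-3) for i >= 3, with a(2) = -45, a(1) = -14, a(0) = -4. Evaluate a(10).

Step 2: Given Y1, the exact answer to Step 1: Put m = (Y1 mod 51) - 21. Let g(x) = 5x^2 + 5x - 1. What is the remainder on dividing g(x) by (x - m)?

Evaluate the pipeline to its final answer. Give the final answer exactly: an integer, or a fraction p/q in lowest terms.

Step 1: a(3) = 3*(-45) - 3*(-14) + 2*(-4) = -101; iterating: a(3)=-101, a(4)=-196, a(5)=-375, a(6)=-739, a(7)=-1484, a(8)=-2985, a(9)=-5981, a(10)=-11956; answer -11956
Step 2: Y1 = -11956; m = 8; remainder = value at the root: 5*(8)^2 + 5*(8)^1 - 1 = (320) + (40) + (-1) = 359; answer 359

359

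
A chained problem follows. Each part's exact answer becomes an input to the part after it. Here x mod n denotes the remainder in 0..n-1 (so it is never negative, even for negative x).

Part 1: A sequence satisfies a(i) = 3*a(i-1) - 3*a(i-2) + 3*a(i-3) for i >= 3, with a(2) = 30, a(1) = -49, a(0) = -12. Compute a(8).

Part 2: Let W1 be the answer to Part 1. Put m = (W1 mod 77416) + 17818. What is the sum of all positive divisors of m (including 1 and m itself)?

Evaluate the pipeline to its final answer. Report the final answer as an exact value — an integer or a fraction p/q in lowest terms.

Part 1: a(3) = 3*(30) - 3*(-49) + 3*(-12) = 201; iterating: a(3)=201, a(4)=366, a(5)=585, a(6)=1260, a(7)=3123, a(8)=7344; answer 7344
Part 2: W1 = 7344; m = 25162; 25162 = 2 * 23 * 547; sigma = (1 + 2) * (1 + 23) * (1 + 547) = 3 * 24 * 548 = 39456; answer 39456

39456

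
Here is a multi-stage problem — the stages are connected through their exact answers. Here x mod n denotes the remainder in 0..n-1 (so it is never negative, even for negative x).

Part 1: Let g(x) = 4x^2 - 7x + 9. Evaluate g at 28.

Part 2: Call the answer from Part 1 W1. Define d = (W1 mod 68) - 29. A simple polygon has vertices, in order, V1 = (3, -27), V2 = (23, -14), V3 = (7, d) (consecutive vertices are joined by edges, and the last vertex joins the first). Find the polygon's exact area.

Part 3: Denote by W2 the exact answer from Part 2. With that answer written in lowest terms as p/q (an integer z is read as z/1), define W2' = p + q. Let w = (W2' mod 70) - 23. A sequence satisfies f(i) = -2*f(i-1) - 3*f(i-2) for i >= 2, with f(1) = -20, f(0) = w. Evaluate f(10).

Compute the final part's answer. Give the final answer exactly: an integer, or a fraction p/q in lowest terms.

Part 1: 4*(28)^2 - 7*(28)^1 + 9 = (3136) + (-196) + (9) = 2949; answer 2949
Part 2: W1 = 2949; d = -4; cross terms: (3*-14 - 23*-27)=579, (23*-4 - 7*-14)=6, (7*-27 - 3*-4)=-177; twice the area = |408| = 408; area = 204; answer 204
Part 3: W2 = 204; threaded value p + q = 205; w = 42; f(2) = -2*(-20) - 3*(42) = -86; iterating: f(2)=-86, f(3)=232, f(4)=-206, f(5)=-284, f(6)=1186, f(7)=-1520, f(8)=-518, f(9)=5596, f(10)=-9638; answer -9638

-9638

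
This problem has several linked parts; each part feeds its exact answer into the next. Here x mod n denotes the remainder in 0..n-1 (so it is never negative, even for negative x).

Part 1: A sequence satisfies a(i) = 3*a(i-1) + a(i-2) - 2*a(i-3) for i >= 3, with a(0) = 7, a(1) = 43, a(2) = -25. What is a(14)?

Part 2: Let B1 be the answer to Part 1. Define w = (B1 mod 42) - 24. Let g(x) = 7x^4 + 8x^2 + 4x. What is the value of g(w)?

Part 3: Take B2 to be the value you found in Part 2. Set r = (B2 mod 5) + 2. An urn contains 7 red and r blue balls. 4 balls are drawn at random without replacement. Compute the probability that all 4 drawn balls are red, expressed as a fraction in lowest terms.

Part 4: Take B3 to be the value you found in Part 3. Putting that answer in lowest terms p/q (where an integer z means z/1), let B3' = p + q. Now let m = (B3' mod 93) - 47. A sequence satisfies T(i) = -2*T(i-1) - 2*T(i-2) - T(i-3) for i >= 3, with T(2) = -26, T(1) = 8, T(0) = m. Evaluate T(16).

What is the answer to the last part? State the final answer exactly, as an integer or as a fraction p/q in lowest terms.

Part 1: a(3) = 3*(-25) + 1*(43) - 2*(7) = -46; iterating: a(3)=-46, a(4)=-249, a(5)=-743, a(6)=-2386, a(7)=-7403, a(8)=-23109, a(9)=-71958, a(10)=-224177, a(11)=-698271, a(12)=-2175074, a(13)=-6775139, a(14)=-21103949; answer -21103949
Part 2: B1 = -21103949; w = -23; 7*(-23)^4 + 8*(-23)^2 + 4*(-23)^1 = (1958887) + (4232) + (-92) = 1963027; answer 1963027
Part 3: B2 = 1963027; r = 4; total draws C(11,4) = 330; favorable C(7,4) = 35; P = 7/66; answer 7/66
Part 4: B3 = 7/66; threaded value p + q = 73; m = 26; T(3) = -2*(-26) - 2*(8) - 1*(26) = 10; iterating: T(3)=10, T(4)=24, T(5)=-42, T(6)=26, T(7)=8, T(8)=-26, T(9)=10, T(10)=24, T(11)=-42, T(12)=26, T(13)=8, T(14)=-26, T(15)=10, T(16)=24; answer 24

24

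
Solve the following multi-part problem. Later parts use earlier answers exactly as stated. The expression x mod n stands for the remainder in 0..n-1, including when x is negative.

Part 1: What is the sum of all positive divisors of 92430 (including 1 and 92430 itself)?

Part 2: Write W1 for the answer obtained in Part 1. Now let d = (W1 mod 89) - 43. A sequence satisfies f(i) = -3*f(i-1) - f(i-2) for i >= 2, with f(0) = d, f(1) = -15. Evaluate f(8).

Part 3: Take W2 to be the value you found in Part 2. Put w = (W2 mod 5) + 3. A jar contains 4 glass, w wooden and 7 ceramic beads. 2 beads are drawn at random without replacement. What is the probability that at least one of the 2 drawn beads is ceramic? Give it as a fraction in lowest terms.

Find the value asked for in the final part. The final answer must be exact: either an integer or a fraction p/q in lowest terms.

91/136

Part 1: 92430 = 2 * 3^2 * 5 * 13 * 79; sigma = (1 + 2) * (1 + 3 + 9) * (1 + 5) * (1 + 13) * (1 + 79) = 3 * 13 * 6 * 14 * 80 = 262080; answer 262080
Part 2: W1 = 262080; d = 21; f(2) = -3*(-15) - 1*(21) = 24; iterating: f(2)=24, f(3)=-57, f(4)=147, f(5)=-384, f(6)=1005, f(7)=-2631, f(8)=6888; answer 6888
Part 3: W2 = 6888; w = 6; total draws C(17,2) = 136; complement C(10,2) = 45; favorable 136 - 45 = 91; P = 91/136; answer 91/136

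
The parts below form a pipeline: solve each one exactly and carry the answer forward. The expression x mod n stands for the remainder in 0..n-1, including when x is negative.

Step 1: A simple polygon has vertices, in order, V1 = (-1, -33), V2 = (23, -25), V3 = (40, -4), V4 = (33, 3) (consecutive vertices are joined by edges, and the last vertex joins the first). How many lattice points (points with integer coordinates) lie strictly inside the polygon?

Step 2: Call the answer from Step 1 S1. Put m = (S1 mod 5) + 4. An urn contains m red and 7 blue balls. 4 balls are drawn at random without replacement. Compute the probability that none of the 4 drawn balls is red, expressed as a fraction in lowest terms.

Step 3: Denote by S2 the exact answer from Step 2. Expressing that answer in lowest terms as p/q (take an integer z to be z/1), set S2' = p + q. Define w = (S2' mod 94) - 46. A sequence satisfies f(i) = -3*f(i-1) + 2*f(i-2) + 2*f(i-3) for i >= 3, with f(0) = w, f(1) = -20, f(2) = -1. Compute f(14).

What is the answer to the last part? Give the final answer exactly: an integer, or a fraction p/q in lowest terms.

63717117

Step 1: cross terms: (-1*-25 - 23*-33)=784, (23*-4 - 40*-25)=908, (40*3 - 33*-4)=252, (33*-33 - -1*3)=-1086; twice the area = |858| = 858; area = 429; boundary points = 8 + 1 + 7 + 2 = 18; strictly interior points = area - boundary/2 + 1 = 421; answer 421
Step 2: S1 = 421; m = 5; total draws C(12,4) = 495; favorable C(7,4) = 35; P = 7/99; answer 7/99
Step 3: S2 = 7/99; threaded value p + q = 106; w = -34; f(3) = -3*(-1) + 2*(-20) + 2*(-34) = -105; iterating: f(3)=-105, f(4)=273, f(5)=-1031, f(6)=3429, f(7)=-11803, f(8)=40205, f(9)=-137363, f(10)=468893, f(11)=-1600995, f(12)=5466045, f(13)=-18662339, f(14)=63717117; answer 63717117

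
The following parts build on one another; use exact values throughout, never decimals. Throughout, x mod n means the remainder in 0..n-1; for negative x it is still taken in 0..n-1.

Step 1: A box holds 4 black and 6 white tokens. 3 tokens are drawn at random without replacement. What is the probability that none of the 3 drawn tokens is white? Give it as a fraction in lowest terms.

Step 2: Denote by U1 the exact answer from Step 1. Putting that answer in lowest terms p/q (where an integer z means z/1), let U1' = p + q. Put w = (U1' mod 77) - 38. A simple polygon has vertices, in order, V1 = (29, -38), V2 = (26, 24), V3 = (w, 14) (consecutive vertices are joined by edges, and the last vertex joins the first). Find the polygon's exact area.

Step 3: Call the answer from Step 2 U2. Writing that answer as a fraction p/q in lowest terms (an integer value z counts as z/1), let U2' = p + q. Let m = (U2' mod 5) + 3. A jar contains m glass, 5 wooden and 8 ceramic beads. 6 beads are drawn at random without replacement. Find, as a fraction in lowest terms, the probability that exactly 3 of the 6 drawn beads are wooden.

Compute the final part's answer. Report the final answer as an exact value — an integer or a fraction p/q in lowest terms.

455/3876

Step 1: total draws C(10,3) = 120; favorable C(4,3) = 4; P = 1/30; answer 1/30
Step 2: U1 = 1/30; threaded value p + q = 31; w = -7; cross terms: (29*24 - 26*-38)=1684, (26*14 - -7*24)=532, (-7*-38 - 29*14)=-140; twice the area = |2076| = 2076; area = 1038; answer 1038
Step 3: U2 = 1038; threaded value p + q = 1039; m = 7; total draws C(20,6) = 38760; favorable C(5,3)*C(15,3) = 4550; P = 455/3876; answer 455/3876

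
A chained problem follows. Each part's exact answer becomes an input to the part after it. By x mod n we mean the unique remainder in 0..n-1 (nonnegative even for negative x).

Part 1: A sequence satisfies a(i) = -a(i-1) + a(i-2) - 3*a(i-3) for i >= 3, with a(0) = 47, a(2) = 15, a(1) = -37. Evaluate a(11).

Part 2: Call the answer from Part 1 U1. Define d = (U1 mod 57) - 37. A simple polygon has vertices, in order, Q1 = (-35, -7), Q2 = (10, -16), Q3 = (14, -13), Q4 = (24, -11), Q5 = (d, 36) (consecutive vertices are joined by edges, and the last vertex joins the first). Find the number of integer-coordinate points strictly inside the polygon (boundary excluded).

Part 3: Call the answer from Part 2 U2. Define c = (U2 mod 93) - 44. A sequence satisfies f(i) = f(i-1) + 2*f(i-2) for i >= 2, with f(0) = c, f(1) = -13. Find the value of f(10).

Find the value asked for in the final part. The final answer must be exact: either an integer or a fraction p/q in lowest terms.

-9563

Part 1: a(3) = -1*(15) + 1*(-37) - 3*(47) = -193; iterating: a(3)=-193, a(4)=319, a(5)=-557, a(6)=1455, a(7)=-2969, a(8)=6095, a(9)=-13429, a(10)=28431, a(11)=-60145; answer -60145
Part 2: U1 = -60145; d = 10; cross terms: (-35*-16 - 10*-7)=630, (10*-13 - 14*-16)=94, (14*-11 - 24*-13)=158, (24*36 - 10*-11)=974, (10*-7 - -35*36)=1190; twice the area = |3046| = 3046; area = 1523; boundary points = 9 + 1 + 2 + 1 + 1 = 14; strictly interior points = area - boundary/2 + 1 = 1517; answer 1517
Part 3: U2 = 1517; c = -15; f(2) = 1*(-13) + 2*(-15) = -43; iterating: f(2)=-43, f(3)=-69, f(4)=-155, f(5)=-293, f(6)=-603, f(7)=-1189, f(8)=-2395, f(9)=-4773, f(10)=-9563; answer -9563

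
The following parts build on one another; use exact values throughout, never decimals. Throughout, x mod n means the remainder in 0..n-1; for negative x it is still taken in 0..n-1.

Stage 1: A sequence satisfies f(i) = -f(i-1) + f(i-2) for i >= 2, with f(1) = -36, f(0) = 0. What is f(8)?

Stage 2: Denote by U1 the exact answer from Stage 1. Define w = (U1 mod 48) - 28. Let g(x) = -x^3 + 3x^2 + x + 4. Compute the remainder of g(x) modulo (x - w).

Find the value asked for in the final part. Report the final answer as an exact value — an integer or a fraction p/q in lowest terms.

Stage 1: f(2) = -1*(-36) + 1*(0) = 36; iterating: f(2)=36, f(3)=-72, f(4)=108, f(5)=-180, f(6)=288, f(7)=-468, f(8)=756; answer 756
Stage 2: U1 = 756; w = 8; remainder = value at the root: -1*(8)^3 + 3*(8)^2 + 1*(8)^1 + 4 = (-512) + (192) + (8) + (4) = -308; answer -308

-308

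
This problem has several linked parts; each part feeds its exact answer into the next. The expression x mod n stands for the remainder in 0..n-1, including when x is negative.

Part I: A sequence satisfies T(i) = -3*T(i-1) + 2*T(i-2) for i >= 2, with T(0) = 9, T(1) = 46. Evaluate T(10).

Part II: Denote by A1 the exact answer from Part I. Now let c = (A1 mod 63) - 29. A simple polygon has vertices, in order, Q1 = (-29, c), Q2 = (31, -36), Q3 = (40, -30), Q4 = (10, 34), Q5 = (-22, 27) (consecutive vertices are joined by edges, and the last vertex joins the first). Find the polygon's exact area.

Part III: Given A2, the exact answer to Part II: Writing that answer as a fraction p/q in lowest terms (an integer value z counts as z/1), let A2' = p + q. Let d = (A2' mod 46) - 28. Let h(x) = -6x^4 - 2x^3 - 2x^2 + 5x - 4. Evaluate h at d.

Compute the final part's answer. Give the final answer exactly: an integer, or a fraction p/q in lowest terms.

Part I: T(2) = -3*(46) + 2*(9) = -120; iterating: T(2)=-120, T(3)=452, T(4)=-1596, T(5)=5692, T(6)=-20268, T(7)=72188, T(8)=-257100, T(9)=915676, T(10)=-3261228; answer -3261228
Part II: A1 = -3261228; c = 1; cross terms: (-29*-36 - 31*1)=1013, (31*-30 - 40*-36)=510, (40*34 - 10*-30)=1660, (10*27 - -22*34)=1018, (-22*1 - -29*27)=761; twice the area = |4962| = 4962; area = 2481; answer 2481
Part III: A2 = 2481; threaded value p + q = 2482; d = 16; -6*(16)^4 - 2*(16)^3 - 2*(16)^2 + 5*(16)^1 - 4 = (-393216) + (-8192) + (-512) + (80) + (-4) = -401844; answer -401844

-401844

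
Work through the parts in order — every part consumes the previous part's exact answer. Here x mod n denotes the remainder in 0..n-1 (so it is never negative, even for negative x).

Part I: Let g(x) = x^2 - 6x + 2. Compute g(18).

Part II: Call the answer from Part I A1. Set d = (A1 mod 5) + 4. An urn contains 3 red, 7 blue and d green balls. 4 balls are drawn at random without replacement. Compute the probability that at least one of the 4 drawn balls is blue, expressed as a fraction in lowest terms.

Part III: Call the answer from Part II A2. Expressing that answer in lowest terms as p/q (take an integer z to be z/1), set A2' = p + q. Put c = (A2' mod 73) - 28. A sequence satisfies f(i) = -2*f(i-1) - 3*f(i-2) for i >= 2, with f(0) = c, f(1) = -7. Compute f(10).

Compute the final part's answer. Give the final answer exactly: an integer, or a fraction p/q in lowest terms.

-8257

Part I: 1*(18)^2 - 6*(18)^1 + 2 = (324) + (-108) + (2) = 218; answer 218
Part II: A1 = 218; d = 7; total draws C(17,4) = 2380; complement C(10,4) = 210; favorable 2380 - 210 = 2170; P = 31/34; answer 31/34
Part III: A2 = 31/34; threaded value p + q = 65; c = 37; f(2) = -2*(-7) - 3*(37) = -97; iterating: f(2)=-97, f(3)=215, f(4)=-139, f(5)=-367, f(6)=1151, f(7)=-1201, f(8)=-1051, f(9)=5705, f(10)=-8257; answer -8257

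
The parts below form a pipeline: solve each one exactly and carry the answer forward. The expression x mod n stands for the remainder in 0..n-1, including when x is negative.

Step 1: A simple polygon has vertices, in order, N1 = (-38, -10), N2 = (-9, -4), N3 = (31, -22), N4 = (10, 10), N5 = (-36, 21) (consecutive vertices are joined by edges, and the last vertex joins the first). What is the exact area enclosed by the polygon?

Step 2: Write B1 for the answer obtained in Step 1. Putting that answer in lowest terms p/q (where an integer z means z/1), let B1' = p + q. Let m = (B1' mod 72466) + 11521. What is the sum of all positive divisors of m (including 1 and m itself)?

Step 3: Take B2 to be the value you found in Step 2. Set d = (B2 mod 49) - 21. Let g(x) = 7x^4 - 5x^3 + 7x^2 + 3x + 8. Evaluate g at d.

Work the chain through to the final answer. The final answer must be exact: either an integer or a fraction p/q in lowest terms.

1318220

Step 1: cross terms: (-38*-4 - -9*-10)=62, (-9*-22 - 31*-4)=322, (31*10 - 10*-22)=530, (10*21 - -36*10)=570, (-36*-10 - -38*21)=1158; twice the area = |2642| = 2642; area = 1321; answer 1321
Step 2: B1 = 1321; threaded value p + q = 1322; m = 12843; 12843 = 3^2 * 1427; sigma = (1 + 3 + 9) * (1 + 1427) = 13 * 1428 = 18564; answer 18564
Step 3: B2 = 18564; d = 21; 7*(21)^4 - 5*(21)^3 + 7*(21)^2 + 3*(21)^1 + 8 = (1361367) + (-46305) + (3087) + (63) + (8) = 1318220; answer 1318220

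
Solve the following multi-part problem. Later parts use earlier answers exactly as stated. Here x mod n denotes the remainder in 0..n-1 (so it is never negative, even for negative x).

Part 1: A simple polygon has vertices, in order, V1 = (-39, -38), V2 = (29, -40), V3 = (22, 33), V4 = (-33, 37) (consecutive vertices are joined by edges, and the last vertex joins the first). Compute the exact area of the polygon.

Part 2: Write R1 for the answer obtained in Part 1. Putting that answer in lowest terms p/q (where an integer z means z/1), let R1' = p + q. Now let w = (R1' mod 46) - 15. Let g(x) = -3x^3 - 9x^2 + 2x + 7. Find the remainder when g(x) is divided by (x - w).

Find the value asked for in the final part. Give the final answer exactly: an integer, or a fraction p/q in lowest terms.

-46601

Part 1: cross terms: (-39*-40 - 29*-38)=2662, (29*33 - 22*-40)=1837, (22*37 - -33*33)=1903, (-33*-38 - -39*37)=2697; twice the area = |9099| = 9099; area = 9099/2; answer 9099/2
Part 2: R1 = 9099/2; threaded value p + q = 9101; w = 24; remainder = value at the root: -3*(24)^3 - 9*(24)^2 + 2*(24)^1 + 7 = (-41472) + (-5184) + (48) + (7) = -46601; answer -46601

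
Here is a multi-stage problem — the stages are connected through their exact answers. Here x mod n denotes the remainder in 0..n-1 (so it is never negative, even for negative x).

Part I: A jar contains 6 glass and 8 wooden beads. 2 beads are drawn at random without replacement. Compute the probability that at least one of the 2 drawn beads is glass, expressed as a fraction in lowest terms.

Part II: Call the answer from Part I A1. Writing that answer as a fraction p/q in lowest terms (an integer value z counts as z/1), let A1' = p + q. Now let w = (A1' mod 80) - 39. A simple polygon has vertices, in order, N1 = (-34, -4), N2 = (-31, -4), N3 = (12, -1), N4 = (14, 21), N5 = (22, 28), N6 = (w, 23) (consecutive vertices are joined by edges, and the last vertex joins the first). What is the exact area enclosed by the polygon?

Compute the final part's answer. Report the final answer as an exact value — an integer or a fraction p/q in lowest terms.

Part I: total draws C(14,2) = 91; complement C(8,2) = 28; favorable 91 - 28 = 63; P = 9/13; answer 9/13
Part II: A1 = 9/13; threaded value p + q = 22; w = -17; cross terms: (-34*-4 - -31*-4)=12, (-31*-1 - 12*-4)=79, (12*21 - 14*-1)=266, (14*28 - 22*21)=-70, (22*23 - -17*28)=982, (-17*-4 - -34*23)=850; twice the area = |2119| = 2119; area = 2119/2; answer 2119/2

2119/2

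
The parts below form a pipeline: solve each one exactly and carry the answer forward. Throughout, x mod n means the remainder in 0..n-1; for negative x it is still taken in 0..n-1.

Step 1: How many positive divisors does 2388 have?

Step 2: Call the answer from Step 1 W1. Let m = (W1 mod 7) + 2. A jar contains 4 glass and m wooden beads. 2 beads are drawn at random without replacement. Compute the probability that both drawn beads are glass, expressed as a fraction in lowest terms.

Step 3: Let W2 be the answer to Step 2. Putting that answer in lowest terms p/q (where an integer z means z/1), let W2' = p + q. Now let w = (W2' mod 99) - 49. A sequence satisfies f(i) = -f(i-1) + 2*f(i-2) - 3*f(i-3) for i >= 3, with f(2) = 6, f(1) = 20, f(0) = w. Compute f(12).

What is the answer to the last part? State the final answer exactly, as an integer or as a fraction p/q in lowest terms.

Step 1: 2388 = 2^2 * 3 * 199; number of divisors = (2+1) * (1+1) * (1+1) = 12; answer 12
Step 2: W1 = 12; m = 7; total draws C(11,2) = 55; favorable C(4,2) = 6; P = 6/55; answer 6/55
Step 3: W2 = 6/55; threaded value p + q = 61; w = 12; f(3) = -1*(6) + 2*(20) - 3*(12) = -2; iterating: f(3)=-2, f(4)=-46, f(5)=24, f(6)=-110, f(7)=296, f(8)=-588, f(9)=1510, f(10)=-3574, f(11)=8358, f(12)=-20036; answer -20036

-20036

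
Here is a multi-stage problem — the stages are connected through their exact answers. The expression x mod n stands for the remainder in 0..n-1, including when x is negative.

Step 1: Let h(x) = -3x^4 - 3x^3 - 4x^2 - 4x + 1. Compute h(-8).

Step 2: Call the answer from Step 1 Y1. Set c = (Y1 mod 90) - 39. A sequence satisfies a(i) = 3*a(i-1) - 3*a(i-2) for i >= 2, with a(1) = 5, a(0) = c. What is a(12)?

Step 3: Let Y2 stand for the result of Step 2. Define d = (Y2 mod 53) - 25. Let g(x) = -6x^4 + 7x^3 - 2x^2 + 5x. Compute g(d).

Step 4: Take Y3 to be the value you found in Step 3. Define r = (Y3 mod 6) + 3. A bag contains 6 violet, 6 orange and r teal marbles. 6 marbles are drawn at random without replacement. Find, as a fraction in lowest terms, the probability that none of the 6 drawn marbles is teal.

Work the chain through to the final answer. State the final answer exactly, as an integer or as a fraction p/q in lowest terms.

11/323

Step 1: -3*(-8)^4 - 3*(-8)^3 - 4*(-8)^2 - 4*(-8)^1 + 1 = (-12288) + (1536) + (-256) + (32) + (1) = -10975; answer -10975
Step 2: Y1 = -10975; c = -34; a(2) = 3*(5) - 3*(-34) = 117; iterating: a(2)=117, a(3)=336, a(4)=657, a(5)=963, a(6)=918, a(7)=-135, a(8)=-3159, a(9)=-9072, a(10)=-17739, a(11)=-26001, a(12)=-24786; answer -24786
Step 3: Y2 = -24786; d = -7; -6*(-7)^4 + 7*(-7)^3 - 2*(-7)^2 + 5*(-7)^1 = (-14406) + (-2401) + (-98) + (-35) = -16940; answer -16940
Step 4: Y3 = -16940; r = 7; total draws C(19,6) = 27132; favorable C(12,6) = 924; P = 11/323; answer 11/323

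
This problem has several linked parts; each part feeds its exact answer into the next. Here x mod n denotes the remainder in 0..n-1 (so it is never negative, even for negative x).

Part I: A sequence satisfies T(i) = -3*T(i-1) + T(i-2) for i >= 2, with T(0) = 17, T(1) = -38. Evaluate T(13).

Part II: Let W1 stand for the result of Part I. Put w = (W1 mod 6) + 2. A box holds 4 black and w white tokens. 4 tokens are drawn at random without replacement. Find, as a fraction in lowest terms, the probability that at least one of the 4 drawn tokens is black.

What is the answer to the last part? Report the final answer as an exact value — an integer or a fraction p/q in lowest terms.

Part I: T(2) = -3*(-38) + 1*(17) = 131; iterating: T(2)=131, T(3)=-431, T(4)=1424, T(5)=-4703, T(6)=15533, T(7)=-51302, T(8)=169439, T(9)=-559619, T(10)=1848296, T(11)=-6104507, T(12)=20161817, T(13)=-66589958; answer -66589958
Part II: W1 = -66589958; w = 6; total draws C(10,4) = 210; complement C(6,4) = 15; favorable 210 - 15 = 195; P = 13/14; answer 13/14

13/14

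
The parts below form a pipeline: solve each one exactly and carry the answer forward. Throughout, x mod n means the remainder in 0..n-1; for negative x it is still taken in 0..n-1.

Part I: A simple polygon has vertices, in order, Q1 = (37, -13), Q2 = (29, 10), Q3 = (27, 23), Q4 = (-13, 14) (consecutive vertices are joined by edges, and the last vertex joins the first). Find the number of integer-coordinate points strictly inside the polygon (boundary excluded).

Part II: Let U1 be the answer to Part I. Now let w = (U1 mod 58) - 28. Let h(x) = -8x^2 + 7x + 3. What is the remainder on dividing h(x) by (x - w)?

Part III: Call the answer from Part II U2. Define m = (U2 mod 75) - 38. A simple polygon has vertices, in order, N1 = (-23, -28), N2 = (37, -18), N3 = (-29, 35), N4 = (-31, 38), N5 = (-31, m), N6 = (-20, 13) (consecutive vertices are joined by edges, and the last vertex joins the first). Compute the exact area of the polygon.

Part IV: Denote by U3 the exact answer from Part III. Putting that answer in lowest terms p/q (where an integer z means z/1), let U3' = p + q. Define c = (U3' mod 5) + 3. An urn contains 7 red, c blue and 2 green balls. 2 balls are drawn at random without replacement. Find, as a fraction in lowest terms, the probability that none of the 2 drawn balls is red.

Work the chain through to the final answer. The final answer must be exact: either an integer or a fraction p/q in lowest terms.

3/10

Part I: cross terms: (37*10 - 29*-13)=747, (29*23 - 27*10)=397, (27*14 - -13*23)=677, (-13*-13 - 37*14)=-349; twice the area = |1472| = 1472; area = 736; boundary points = 1 + 1 + 1 + 1 = 4; strictly interior points = area - boundary/2 + 1 = 735; answer 735
Part II: U1 = 735; w = 11; remainder = value at the root: -8*(11)^2 + 7*(11)^1 + 3 = (-968) + (77) + (3) = -888; answer -888
Part III: U2 = -888; m = -26; cross terms: (-23*-18 - 37*-28)=1450, (37*35 - -29*-18)=773, (-29*38 - -31*35)=-17, (-31*-26 - -31*38)=1984, (-31*13 - -20*-26)=-923, (-20*-28 - -23*13)=859; twice the area = |4126| = 4126; area = 2063; answer 2063
Part IV: U3 = 2063; threaded value p + q = 2064; c = 7; total draws C(16,2) = 120; favorable C(9,2) = 36; P = 3/10; answer 3/10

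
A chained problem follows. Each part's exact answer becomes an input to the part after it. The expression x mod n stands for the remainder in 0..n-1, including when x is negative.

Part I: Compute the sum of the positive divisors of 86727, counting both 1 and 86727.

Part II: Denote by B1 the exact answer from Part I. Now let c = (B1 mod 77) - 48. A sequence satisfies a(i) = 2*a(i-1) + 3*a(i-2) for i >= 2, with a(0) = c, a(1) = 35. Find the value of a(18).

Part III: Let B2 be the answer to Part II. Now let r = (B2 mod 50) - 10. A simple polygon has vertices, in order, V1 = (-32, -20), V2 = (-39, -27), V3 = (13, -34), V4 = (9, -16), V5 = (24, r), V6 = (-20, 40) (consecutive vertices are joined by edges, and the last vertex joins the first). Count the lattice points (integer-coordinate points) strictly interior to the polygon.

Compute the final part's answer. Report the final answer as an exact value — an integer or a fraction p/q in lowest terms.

Part I: 86727 = 3 * 28909; sigma = (1 + 3) * (1 + 28909) = 4 * 28910 = 115640; answer 115640
Part II: B1 = 115640; c = 15; a(2) = 2*(35) + 3*(15) = 115; iterating: a(2)=115, a(3)=335, a(4)=1015, a(5)=3035, a(6)=9115, a(7)=27335, a(8)=82015, a(9)=246035, a(10)=738115, a(11)=2214335, a(12)=6643015, a(13)=19929035, a(14)=59787115, a(15)=179361335, a(16)=538084015, a(17)=1614252035, a(18)=4842756115; answer 4842756115
Part III: B2 = 4842756115; r = 5; cross terms: (-32*-27 - -39*-20)=84, (-39*-34 - 13*-27)=1677, (13*-16 - 9*-34)=98, (9*5 - 24*-16)=429, (24*40 - -20*5)=1060, (-20*-20 - -32*40)=1680; twice the area = |5028| = 5028; area = 2514; boundary points = 7 + 1 + 2 + 3 + 1 + 12 = 26; strictly interior points = area - boundary/2 + 1 = 2502; answer 2502

2502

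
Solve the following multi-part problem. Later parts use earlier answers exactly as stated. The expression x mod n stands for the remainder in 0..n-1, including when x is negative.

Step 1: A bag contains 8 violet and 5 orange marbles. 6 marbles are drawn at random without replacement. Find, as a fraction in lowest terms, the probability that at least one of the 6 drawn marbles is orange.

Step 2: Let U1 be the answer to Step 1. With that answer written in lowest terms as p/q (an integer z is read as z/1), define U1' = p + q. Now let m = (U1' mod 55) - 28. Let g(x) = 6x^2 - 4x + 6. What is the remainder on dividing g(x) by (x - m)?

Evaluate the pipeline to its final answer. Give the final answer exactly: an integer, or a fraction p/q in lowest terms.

Step 1: total draws C(13,6) = 1716; complement C(8,6) = 28; favorable 1716 - 28 = 1688; P = 422/429; answer 422/429
Step 2: U1 = 422/429; threaded value p + q = 851; m = -2; remainder = value at the root: 6*(-2)^2 - 4*(-2)^1 + 6 = (24) + (8) + (6) = 38; answer 38

38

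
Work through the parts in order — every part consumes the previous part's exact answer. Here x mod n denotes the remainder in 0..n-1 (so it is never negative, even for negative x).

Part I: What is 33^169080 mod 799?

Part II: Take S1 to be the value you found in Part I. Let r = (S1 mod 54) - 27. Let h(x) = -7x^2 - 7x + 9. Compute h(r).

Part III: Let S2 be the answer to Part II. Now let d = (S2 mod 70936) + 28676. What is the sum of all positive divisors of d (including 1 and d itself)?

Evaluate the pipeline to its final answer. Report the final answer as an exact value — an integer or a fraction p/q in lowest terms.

155680

Part I: squarings mod 799: 33^1=33, 33^2=290, 33^4=205, 33^8=477, 33^16=613, 33^32=239, 33^64=392, 33^128=256, 33^256=18, 33^512=324, 33^1024=307, 33^2048=766, 33^4096=290, 33^8192=205, 33^16384=477, 33^32768=613, 33^65536=239, 33^131072=392; 33^169080 = 33^8 * 33^16 * 33^32 * 33^64 * 33^1024 * 33^4096 * 33^32768 * 33^131072 = 494 (mod 799); answer 494
Part II: S1 = 494; r = -19; -7*(-19)^2 - 7*(-19)^1 + 9 = (-2527) + (133) + (9) = -2385; answer -2385
Part III: S2 = -2385; d = 97227; 97227 = 3^3 * 13 * 277; sigma = (1 + 3 + 9 + 27) * (1 + 13) * (1 + 277) = 40 * 14 * 278 = 155680; answer 155680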